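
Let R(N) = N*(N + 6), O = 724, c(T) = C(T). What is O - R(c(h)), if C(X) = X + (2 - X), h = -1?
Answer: 708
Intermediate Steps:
C(X) = 2
c(T) = 2
R(N) = N*(6 + N)
O - R(c(h)) = 724 - 2*(6 + 2) = 724 - 2*8 = 724 - 1*16 = 724 - 16 = 708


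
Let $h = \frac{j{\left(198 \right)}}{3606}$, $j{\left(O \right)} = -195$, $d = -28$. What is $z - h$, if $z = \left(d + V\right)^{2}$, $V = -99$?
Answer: $\frac{19387123}{1202} \approx 16129.0$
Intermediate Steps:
$h = - \frac{65}{1202}$ ($h = - \frac{195}{3606} = \left(-195\right) \frac{1}{3606} = - \frac{65}{1202} \approx -0.054077$)
$z = 16129$ ($z = \left(-28 - 99\right)^{2} = \left(-127\right)^{2} = 16129$)
$z - h = 16129 - - \frac{65}{1202} = 16129 + \frac{65}{1202} = \frac{19387123}{1202}$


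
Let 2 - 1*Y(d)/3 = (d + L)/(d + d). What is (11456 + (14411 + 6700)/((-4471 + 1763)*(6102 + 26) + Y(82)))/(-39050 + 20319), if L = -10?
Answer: -7794425449201/12744186391552 ≈ -0.61161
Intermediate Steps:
Y(d) = 6 - 3*(-10 + d)/(2*d) (Y(d) = 6 - 3*(d - 10)/(d + d) = 6 - 3*(-10 + d)/(2*d))
(11456 + (14411 + 6700)/((-4471 + 1763)*(6102 + 26) + Y(82)))/(-39050 + 20319) = (11456 + (14411 + 6700)/((-4471 + 1763)*(6102 + 26) + (9/2 + 15/82)))/(-39050 + 20319) = (11456 + 21111/(-2708*6128 + (9/2 + 15*(1/82))))/(-18731) = (11456 + 21111/(-16594624 + (9/2 + 15/82)))*(-1/18731) = (11456 + 21111/(-16594624 + 192/41))*(-1/18731) = (11456 + 21111/(-680379392/41))*(-1/18731) = (11456 + 21111*(-41/680379392))*(-1/18731) = (11456 - 865551/680379392)*(-1/18731) = (7794425449201/680379392)*(-1/18731) = -7794425449201/12744186391552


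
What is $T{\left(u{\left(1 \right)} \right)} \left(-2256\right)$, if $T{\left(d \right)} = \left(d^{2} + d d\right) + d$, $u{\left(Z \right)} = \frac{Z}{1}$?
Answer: $-6768$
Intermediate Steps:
$u{\left(Z \right)} = Z$ ($u{\left(Z \right)} = Z 1 = Z$)
$T{\left(d \right)} = d + 2 d^{2}$ ($T{\left(d \right)} = \left(d^{2} + d^{2}\right) + d = 2 d^{2} + d = d + 2 d^{2}$)
$T{\left(u{\left(1 \right)} \right)} \left(-2256\right) = 1 \left(1 + 2 \cdot 1\right) \left(-2256\right) = 1 \left(1 + 2\right) \left(-2256\right) = 1 \cdot 3 \left(-2256\right) = 3 \left(-2256\right) = -6768$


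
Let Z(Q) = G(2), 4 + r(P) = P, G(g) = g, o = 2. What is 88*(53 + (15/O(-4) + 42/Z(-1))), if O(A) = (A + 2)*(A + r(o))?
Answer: 6622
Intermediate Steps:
r(P) = -4 + P
Z(Q) = 2
O(A) = (-2 + A)*(2 + A) (O(A) = (A + 2)*(A + (-4 + 2)) = (2 + A)*(A - 2) = (2 + A)*(-2 + A) = (-2 + A)*(2 + A))
88*(53 + (15/O(-4) + 42/Z(-1))) = 88*(53 + (15/(-4 + (-4)²) + 42/2)) = 88*(53 + (15/(-4 + 16) + 42*(½))) = 88*(53 + (15/12 + 21)) = 88*(53 + (15*(1/12) + 21)) = 88*(53 + (5/4 + 21)) = 88*(53 + 89/4) = 88*(301/4) = 6622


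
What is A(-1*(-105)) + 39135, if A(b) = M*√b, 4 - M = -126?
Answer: 39135 + 130*√105 ≈ 40467.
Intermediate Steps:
M = 130 (M = 4 - 1*(-126) = 4 + 126 = 130)
A(b) = 130*√b
A(-1*(-105)) + 39135 = 130*√(-1*(-105)) + 39135 = 130*√105 + 39135 = 39135 + 130*√105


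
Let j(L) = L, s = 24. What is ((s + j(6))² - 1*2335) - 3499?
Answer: -4934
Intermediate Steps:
((s + j(6))² - 1*2335) - 3499 = ((24 + 6)² - 1*2335) - 3499 = (30² - 2335) - 3499 = (900 - 2335) - 3499 = -1435 - 3499 = -4934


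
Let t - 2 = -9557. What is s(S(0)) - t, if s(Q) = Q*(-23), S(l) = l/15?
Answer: 9555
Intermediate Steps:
S(l) = l/15 (S(l) = l*(1/15) = l/15)
s(Q) = -23*Q
t = -9555 (t = 2 - 9557 = -9555)
s(S(0)) - t = -23*0/15 - 1*(-9555) = -23*0 + 9555 = 0 + 9555 = 9555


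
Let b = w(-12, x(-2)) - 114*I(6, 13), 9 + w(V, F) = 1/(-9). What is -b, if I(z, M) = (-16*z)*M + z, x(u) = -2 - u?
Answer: -1274210/9 ≈ -1.4158e+5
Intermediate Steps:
w(V, F) = -82/9 (w(V, F) = -9 + 1/(-9) = -9 - ⅑ = -82/9)
I(z, M) = z - 16*M*z (I(z, M) = -16*M*z + z = z - 16*M*z)
b = 1274210/9 (b = -82/9 - 684*(1 - 16*13) = -82/9 - 684*(1 - 208) = -82/9 - 684*(-207) = -82/9 - 114*(-1242) = -82/9 + 141588 = 1274210/9 ≈ 1.4158e+5)
-b = -1*1274210/9 = -1274210/9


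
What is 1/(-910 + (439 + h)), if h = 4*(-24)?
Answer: -1/567 ≈ -0.0017637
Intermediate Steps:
h = -96
1/(-910 + (439 + h)) = 1/(-910 + (439 - 96)) = 1/(-910 + 343) = 1/(-567) = -1/567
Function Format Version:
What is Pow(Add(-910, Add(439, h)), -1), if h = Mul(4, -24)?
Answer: Rational(-1, 567) ≈ -0.0017637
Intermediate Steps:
h = -96
Pow(Add(-910, Add(439, h)), -1) = Pow(Add(-910, Add(439, -96)), -1) = Pow(Add(-910, 343), -1) = Pow(-567, -1) = Rational(-1, 567)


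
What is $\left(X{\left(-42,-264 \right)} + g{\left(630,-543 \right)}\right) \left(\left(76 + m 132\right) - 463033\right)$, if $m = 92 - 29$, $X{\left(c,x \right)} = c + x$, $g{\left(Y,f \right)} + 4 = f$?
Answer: $387808773$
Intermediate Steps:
$g{\left(Y,f \right)} = -4 + f$
$m = 63$
$\left(X{\left(-42,-264 \right)} + g{\left(630,-543 \right)}\right) \left(\left(76 + m 132\right) - 463033\right) = \left(\left(-42 - 264\right) - 547\right) \left(\left(76 + 63 \cdot 132\right) - 463033\right) = \left(-306 - 547\right) \left(\left(76 + 8316\right) - 463033\right) = - 853 \left(8392 - 463033\right) = \left(-853\right) \left(-454641\right) = 387808773$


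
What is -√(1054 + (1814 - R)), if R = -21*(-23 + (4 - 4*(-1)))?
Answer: -√2553 ≈ -50.527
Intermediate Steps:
R = 315 (R = -21*(-23 + (4 + 4)) = -21*(-23 + 8) = -21*(-15) = 315)
-√(1054 + (1814 - R)) = -√(1054 + (1814 - 1*315)) = -√(1054 + (1814 - 315)) = -√(1054 + 1499) = -√2553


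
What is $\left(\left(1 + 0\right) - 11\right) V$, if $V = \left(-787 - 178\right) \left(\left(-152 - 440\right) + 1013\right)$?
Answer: $4062650$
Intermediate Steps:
$V = -406265$ ($V = - 965 \left(\left(-152 - 440\right) + 1013\right) = - 965 \left(-592 + 1013\right) = \left(-965\right) 421 = -406265$)
$\left(\left(1 + 0\right) - 11\right) V = \left(\left(1 + 0\right) - 11\right) \left(-406265\right) = \left(1 - 11\right) \left(-406265\right) = \left(-10\right) \left(-406265\right) = 4062650$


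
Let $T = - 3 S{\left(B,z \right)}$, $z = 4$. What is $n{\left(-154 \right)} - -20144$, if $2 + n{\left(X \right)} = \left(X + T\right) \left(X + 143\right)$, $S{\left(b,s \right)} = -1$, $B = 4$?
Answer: $21803$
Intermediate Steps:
$T = 3$ ($T = \left(-3\right) \left(-1\right) = 3$)
$n{\left(X \right)} = -2 + \left(3 + X\right) \left(143 + X\right)$ ($n{\left(X \right)} = -2 + \left(X + 3\right) \left(X + 143\right) = -2 + \left(3 + X\right) \left(143 + X\right)$)
$n{\left(-154 \right)} - -20144 = \left(427 + \left(-154\right)^{2} + 146 \left(-154\right)\right) - -20144 = \left(427 + 23716 - 22484\right) + 20144 = 1659 + 20144 = 21803$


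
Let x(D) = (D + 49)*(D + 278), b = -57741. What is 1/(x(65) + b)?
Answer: -1/18639 ≈ -5.3651e-5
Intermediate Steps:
x(D) = (49 + D)*(278 + D)
1/(x(65) + b) = 1/((13622 + 65² + 327*65) - 57741) = 1/((13622 + 4225 + 21255) - 57741) = 1/(39102 - 57741) = 1/(-18639) = -1/18639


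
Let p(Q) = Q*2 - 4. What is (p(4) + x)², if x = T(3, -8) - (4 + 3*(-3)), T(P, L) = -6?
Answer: 9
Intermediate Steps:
p(Q) = -4 + 2*Q (p(Q) = 2*Q - 4 = -4 + 2*Q)
x = -1 (x = -6 - (4 + 3*(-3)) = -6 - (4 - 9) = -6 - 1*(-5) = -6 + 5 = -1)
(p(4) + x)² = ((-4 + 2*4) - 1)² = ((-4 + 8) - 1)² = (4 - 1)² = 3² = 9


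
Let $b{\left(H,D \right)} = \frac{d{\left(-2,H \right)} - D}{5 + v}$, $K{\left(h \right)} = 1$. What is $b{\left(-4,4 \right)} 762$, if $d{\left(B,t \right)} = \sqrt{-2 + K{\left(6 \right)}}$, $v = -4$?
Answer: $-3048 + 762 i \approx -3048.0 + 762.0 i$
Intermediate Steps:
$d{\left(B,t \right)} = i$ ($d{\left(B,t \right)} = \sqrt{-2 + 1} = \sqrt{-1} = i$)
$b{\left(H,D \right)} = i - D$ ($b{\left(H,D \right)} = \frac{i - D}{5 - 4} = \frac{i - D}{1} = \left(i - D\right) 1 = i - D$)
$b{\left(-4,4 \right)} 762 = \left(i - 4\right) 762 = \left(-4 + i\right) 762 = -3048 + 762 i$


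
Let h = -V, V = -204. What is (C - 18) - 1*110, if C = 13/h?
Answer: -26099/204 ≈ -127.94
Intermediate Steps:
h = 204 (h = -1*(-204) = 204)
C = 13/204 ≈ 0.063725
(C - 18) - 1*110 = (13/204 - 18) - 1*110 = -3659/204 - 110 = -26099/204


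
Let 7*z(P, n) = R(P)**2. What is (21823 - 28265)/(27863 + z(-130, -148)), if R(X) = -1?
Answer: -22547/97521 ≈ -0.23120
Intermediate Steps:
z(P, n) = 1/7 (z(P, n) = (1/7)*(-1)**2 = (1/7)*1 = 1/7)
(21823 - 28265)/(27863 + z(-130, -148)) = (21823 - 28265)/(27863 + 1/7) = -6442/195042/7 = -6442*7/195042 = -22547/97521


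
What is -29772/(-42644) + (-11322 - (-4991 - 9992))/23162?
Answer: 211424687/246930082 ≈ 0.85621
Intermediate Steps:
-29772/(-42644) + (-11322 - (-4991 - 9992))/23162 = -29772*(-1/42644) + (-11322 - 1*(-14983))*(1/23162) = 7443/10661 + (-11322 + 14983)*(1/23162) = 7443/10661 + 3661*(1/23162) = 7443/10661 + 3661/23162 = 211424687/246930082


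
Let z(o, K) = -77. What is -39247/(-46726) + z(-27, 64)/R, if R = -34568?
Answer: 680144099/807612184 ≈ 0.84217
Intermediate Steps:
-39247/(-46726) + z(-27, 64)/R = -39247/(-46726) - 77/(-34568) = -39247*(-1/46726) - 77*(-1/34568) = 39247/46726 + 77/34568 = 680144099/807612184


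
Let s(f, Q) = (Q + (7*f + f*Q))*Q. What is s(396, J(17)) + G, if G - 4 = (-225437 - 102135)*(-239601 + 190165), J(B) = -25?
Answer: 16194028221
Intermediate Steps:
s(f, Q) = Q*(Q + 7*f + Q*f) (s(f, Q) = (Q + (7*f + Q*f))*Q = (Q + 7*f + Q*f)*Q = Q*(Q + 7*f + Q*f))
G = 16193849396 (G = 4 + (-225437 - 102135)*(-239601 + 190165) = 4 - 327572*(-49436) = 4 + 16193849392 = 16193849396)
s(396, J(17)) + G = -25*(-25 + 7*396 - 25*396) + 16193849396 = -25*(-25 + 2772 - 9900) + 16193849396 = -25*(-7153) + 16193849396 = 178825 + 16193849396 = 16194028221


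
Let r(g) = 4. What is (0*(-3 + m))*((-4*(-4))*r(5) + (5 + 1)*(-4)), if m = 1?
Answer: 0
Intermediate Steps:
(0*(-3 + m))*((-4*(-4))*r(5) + (5 + 1)*(-4)) = (0*(-3 + 1))*(-4*(-4)*4 + (5 + 1)*(-4)) = (0*(-2))*(16*4 + 6*(-4)) = 0*(64 - 24) = 0*40 = 0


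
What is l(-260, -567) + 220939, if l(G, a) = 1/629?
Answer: 138970632/629 ≈ 2.2094e+5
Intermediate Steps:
l(G, a) = 1/629
l(-260, -567) + 220939 = 1/629 + 220939 = 138970632/629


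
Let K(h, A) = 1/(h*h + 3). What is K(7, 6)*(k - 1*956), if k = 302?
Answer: -327/26 ≈ -12.577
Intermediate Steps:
K(h, A) = 1/(3 + h²) (K(h, A) = 1/(h² + 3) = 1/(3 + h²))
K(7, 6)*(k - 1*956) = (302 - 1*956)/(3 + 7²) = (302 - 956)/(3 + 49) = -654/52 = (1/52)*(-654) = -327/26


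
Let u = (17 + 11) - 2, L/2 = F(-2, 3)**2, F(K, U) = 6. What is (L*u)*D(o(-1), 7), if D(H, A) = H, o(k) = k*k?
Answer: 1872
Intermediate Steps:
o(k) = k**2
L = 72 (L = 2*6**2 = 2*36 = 72)
u = 26 (u = 28 - 2 = 26)
(L*u)*D(o(-1), 7) = (72*26)*(-1)**2 = 1872*1 = 1872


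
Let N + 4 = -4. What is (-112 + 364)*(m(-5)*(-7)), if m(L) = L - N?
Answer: -5292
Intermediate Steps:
N = -8 (N = -4 - 4 = -8)
m(L) = 8 + L (m(L) = L - 1*(-8) = L + 8 = 8 + L)
(-112 + 364)*(m(-5)*(-7)) = (-112 + 364)*((8 - 5)*(-7)) = 252*(3*(-7)) = 252*(-21) = -5292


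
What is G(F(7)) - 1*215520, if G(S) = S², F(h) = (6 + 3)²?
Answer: -208959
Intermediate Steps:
F(h) = 81 (F(h) = 9² = 81)
G(F(7)) - 1*215520 = 81² - 1*215520 = 6561 - 215520 = -208959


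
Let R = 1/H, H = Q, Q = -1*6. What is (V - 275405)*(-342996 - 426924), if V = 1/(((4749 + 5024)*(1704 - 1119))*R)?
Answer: 26939446786365056/127049 ≈ 2.1204e+11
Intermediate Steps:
Q = -6
H = -6
R = -⅙ (R = 1/(-6) = -⅙ ≈ -0.16667)
V = -2/1905735 (V = 1/(((4749 + 5024)*(1704 - 1119))*(-⅙)) = 1/((9773*585)*(-⅙)) = 1/(5717205*(-⅙)) = 1/(-1905735/2) = -2/1905735 ≈ -1.0495e-6)
(V - 275405)*(-342996 - 426924) = (-2/1905735 - 275405)*(-342996 - 426924) = -524848947677/1905735*(-769920) = 26939446786365056/127049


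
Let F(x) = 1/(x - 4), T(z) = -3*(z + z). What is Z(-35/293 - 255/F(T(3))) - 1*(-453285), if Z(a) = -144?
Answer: 453141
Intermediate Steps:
T(z) = -6*z
F(x) = 1/(-4 + x)
Z(-35/293 - 255/F(T(3))) - 1*(-453285) = -144 - 1*(-453285) = -144 + 453285 = 453141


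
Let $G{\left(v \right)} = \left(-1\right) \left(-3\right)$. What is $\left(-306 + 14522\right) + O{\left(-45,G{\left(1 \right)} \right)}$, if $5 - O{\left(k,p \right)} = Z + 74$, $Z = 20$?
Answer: $14127$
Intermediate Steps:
$G{\left(v \right)} = 3$
$O{\left(k,p \right)} = -89$ ($O{\left(k,p \right)} = 5 - \left(20 + 74\right) = 5 - 94 = -89$)
$\left(-306 + 14522\right) + O{\left(-45,G{\left(1 \right)} \right)} = \left(-306 + 14522\right) - 89 = 14216 - 89 = 14127$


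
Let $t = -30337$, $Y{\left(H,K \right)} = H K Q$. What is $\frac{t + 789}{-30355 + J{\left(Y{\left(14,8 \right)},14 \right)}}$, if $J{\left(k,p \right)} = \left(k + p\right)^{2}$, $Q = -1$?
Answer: $\frac{29548}{20751} \approx 1.4239$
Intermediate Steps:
$Y{\left(H,K \right)} = - H K$ ($Y{\left(H,K \right)} = H K \left(-1\right) = - H K$)
$\frac{t + 789}{-30355 + J{\left(Y{\left(14,8 \right)},14 \right)}} = \frac{-30337 + 789}{-30355 + \left(\left(-1\right) 14 \cdot 8 + 14\right)^{2}} = - \frac{29548}{-30355 + \left(-112 + 14\right)^{2}} = - \frac{29548}{-30355 + \left(-98\right)^{2}} = - \frac{29548}{-30355 + 9604} = - \frac{29548}{-20751} = \left(-29548\right) \left(- \frac{1}{20751}\right) = \frac{29548}{20751}$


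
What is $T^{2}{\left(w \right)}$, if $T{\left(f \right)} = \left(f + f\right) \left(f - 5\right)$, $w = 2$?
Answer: $144$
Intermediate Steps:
$T{\left(f \right)} = 2 f \left(-5 + f\right)$
$T^{2}{\left(w \right)} = \left(2 \cdot 2 \left(-5 + 2\right)\right)^{2} = \left(2 \cdot 2 \left(-3\right)\right)^{2} = \left(-12\right)^{2} = 144$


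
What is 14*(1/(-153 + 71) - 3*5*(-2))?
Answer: 17213/41 ≈ 419.83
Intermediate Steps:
14*(1/(-153 + 71) - 3*5*(-2)) = 14*(1/(-82) - 15*(-2)) = 14*(-1/82 + 30) = 14*(2459/82) = 17213/41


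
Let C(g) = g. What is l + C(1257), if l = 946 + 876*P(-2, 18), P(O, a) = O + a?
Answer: 16219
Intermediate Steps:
l = 14962 (l = 946 + 876*(-2 + 18) = 946 + 876*16 = 946 + 14016 = 14962)
l + C(1257) = 14962 + 1257 = 16219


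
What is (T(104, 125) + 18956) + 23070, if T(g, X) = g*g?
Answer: 52842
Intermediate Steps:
T(g, X) = g**2
(T(104, 125) + 18956) + 23070 = (104**2 + 18956) + 23070 = (10816 + 18956) + 23070 = 29772 + 23070 = 52842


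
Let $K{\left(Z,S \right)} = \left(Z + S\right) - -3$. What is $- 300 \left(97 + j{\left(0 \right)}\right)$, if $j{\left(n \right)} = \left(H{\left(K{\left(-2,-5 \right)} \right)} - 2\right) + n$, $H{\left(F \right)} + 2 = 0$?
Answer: $-27900$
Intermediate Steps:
$K{\left(Z,S \right)} = 3 + S + Z$ ($K{\left(Z,S \right)} = \left(S + Z\right) + 3 = 3 + S + Z$)
$H{\left(F \right)} = -2$ ($H{\left(F \right)} = -2 + 0 = -2$)
$j{\left(n \right)} = -4 + n$ ($j{\left(n \right)} = \left(-2 - 2\right) + n = -4 + n$)
$- 300 \left(97 + j{\left(0 \right)}\right) = - 300 \left(97 + \left(-4 + 0\right)\right) = - 300 \left(97 - 4\right) = \left(-300\right) 93 = -27900$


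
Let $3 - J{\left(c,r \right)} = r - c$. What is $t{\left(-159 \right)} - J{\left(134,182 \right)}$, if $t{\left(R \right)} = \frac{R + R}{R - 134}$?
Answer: $\frac{13503}{293} \approx 46.085$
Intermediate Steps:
$J{\left(c,r \right)} = 3 + c - r$ ($J{\left(c,r \right)} = 3 - \left(r - c\right) = 3 + \left(c - r\right) = 3 + c - r$)
$t{\left(R \right)} = \frac{2 R}{-134 + R}$
$t{\left(-159 \right)} - J{\left(134,182 \right)} = 2 \left(-159\right) \frac{1}{-134 - 159} - \left(3 + 134 - 182\right) = 2 \left(-159\right) \frac{1}{-293} - \left(3 + 134 - 182\right) = 2 \left(-159\right) \left(- \frac{1}{293}\right) - -45 = \frac{318}{293} + 45 = \frac{13503}{293}$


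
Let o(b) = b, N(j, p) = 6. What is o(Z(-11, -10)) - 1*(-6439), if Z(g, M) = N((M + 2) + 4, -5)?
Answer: 6445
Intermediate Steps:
Z(g, M) = 6
o(Z(-11, -10)) - 1*(-6439) = 6 - 1*(-6439) = 6 + 6439 = 6445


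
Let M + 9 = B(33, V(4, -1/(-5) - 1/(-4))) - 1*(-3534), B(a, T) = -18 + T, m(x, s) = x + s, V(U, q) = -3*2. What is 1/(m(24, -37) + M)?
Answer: 1/3488 ≈ 0.00028670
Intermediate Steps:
V(U, q) = -6
m(x, s) = s + x
M = 3501 (M = -9 + ((-18 - 6) - 1*(-3534)) = -9 + (-24 + 3534) = -9 + 3510 = 3501)
1/(m(24, -37) + M) = 1/((-37 + 24) + 3501) = 1/(-13 + 3501) = 1/3488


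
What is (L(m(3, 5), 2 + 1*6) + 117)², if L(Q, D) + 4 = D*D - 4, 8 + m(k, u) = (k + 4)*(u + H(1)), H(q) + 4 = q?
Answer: 29929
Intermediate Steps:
H(q) = -4 + q
m(k, u) = -8 + (-3 + u)*(4 + k) (m(k, u) = -8 + (k + 4)*(u + (-4 + 1)) = -8 + (4 + k)*(u - 3) = -8 + (4 + k)*(-3 + u) = -8 + (-3 + u)*(4 + k))
L(Q, D) = -8 + D² (L(Q, D) = -4 + (D*D - 4) = -4 + (D² - 4) = -4 + (-4 + D²) = -8 + D²)
(L(m(3, 5), 2 + 1*6) + 117)² = ((-8 + (2 + 1*6)²) + 117)² = ((-8 + (2 + 6)²) + 117)² = ((-8 + 8²) + 117)² = ((-8 + 64) + 117)² = (56 + 117)² = 173² = 29929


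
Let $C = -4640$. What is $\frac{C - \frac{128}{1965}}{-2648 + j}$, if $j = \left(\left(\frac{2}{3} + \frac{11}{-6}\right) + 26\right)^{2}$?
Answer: $\frac{109412736}{47898185} \approx 2.2843$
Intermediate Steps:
$j = \frac{22201}{36}$ ($j = \left(\left(2 \cdot \frac{1}{3} + 11 \left(- \frac{1}{6}\right)\right) + 26\right)^{2} = \left(\left(\frac{2}{3} - \frac{11}{6}\right) + 26\right)^{2} = \left(- \frac{7}{6} + 26\right)^{2} = \left(\frac{149}{6}\right)^{2} = \frac{22201}{36} \approx 616.69$)
$\frac{C - \frac{128}{1965}}{-2648 + j} = \frac{-4640 - \frac{128}{1965}}{-2648 + \frac{22201}{36}} = \frac{-4640 - \frac{128}{1965}}{- \frac{73127}{36}} = \left(-4640 - \frac{128}{1965}\right) \left(- \frac{36}{73127}\right) = \left(- \frac{9117728}{1965}\right) \left(- \frac{36}{73127}\right) = \frac{109412736}{47898185}$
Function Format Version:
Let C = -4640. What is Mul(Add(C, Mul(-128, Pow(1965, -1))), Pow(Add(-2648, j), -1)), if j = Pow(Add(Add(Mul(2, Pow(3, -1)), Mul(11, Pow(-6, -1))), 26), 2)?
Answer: Rational(109412736, 47898185) ≈ 2.2843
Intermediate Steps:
j = Rational(22201, 36) (j = Pow(Add(Add(Mul(2, Rational(1, 3)), Mul(11, Rational(-1, 6))), 26), 2) = Pow(Add(Add(Rational(2, 3), Rational(-11, 6)), 26), 2) = Pow(Add(Rational(-7, 6), 26), 2) = Pow(Rational(149, 6), 2) = Rational(22201, 36) ≈ 616.69)
Mul(Add(C, Mul(-128, Pow(1965, -1))), Pow(Add(-2648, j), -1)) = Mul(Add(-4640, Mul(-128, Pow(1965, -1))), Pow(Add(-2648, Rational(22201, 36)), -1)) = Mul(Add(-4640, Mul(-128, Rational(1, 1965))), Pow(Rational(-73127, 36), -1)) = Mul(Add(-4640, Rational(-128, 1965)), Rational(-36, 73127)) = Mul(Rational(-9117728, 1965), Rational(-36, 73127)) = Rational(109412736, 47898185)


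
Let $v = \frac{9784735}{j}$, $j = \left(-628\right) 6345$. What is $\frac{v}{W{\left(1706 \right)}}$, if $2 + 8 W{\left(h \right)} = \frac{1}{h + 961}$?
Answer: $\frac{3479451766}{354169863} \approx 9.8242$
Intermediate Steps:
$j = -3984660$
$v = - \frac{1956947}{796932}$ ($v = \frac{9784735}{-3984660} = 9784735 \left(- \frac{1}{3984660}\right) = - \frac{1956947}{796932} \approx -2.4556$)
$W{\left(h \right)} = - \frac{1}{4} + \frac{1}{8 \left(961 + h\right)}$ ($W{\left(h \right)} = - \frac{1}{4} + \frac{1}{8 \left(h + 961\right)} = - \frac{1}{4} + \frac{1}{8 \left(961 + h\right)}$)
$\frac{v}{W{\left(1706 \right)}} = - \frac{1956947}{796932 \frac{-1921 - 3412}{8 \left(961 + 1706\right)}} = - \frac{1956947}{796932 \frac{-1921 - 3412}{8 \cdot 2667}} = - \frac{1956947}{796932 \cdot \frac{1}{8} \cdot \frac{1}{2667} \left(-5333\right)} = - \frac{1956947}{796932 \left(- \frac{5333}{21336}\right)} = \left(- \frac{1956947}{796932}\right) \left(- \frac{21336}{5333}\right) = \frac{3479451766}{354169863}$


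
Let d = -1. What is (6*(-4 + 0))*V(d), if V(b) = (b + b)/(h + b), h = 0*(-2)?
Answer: -48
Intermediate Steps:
h = 0
V(b) = 2 (V(b) = (b + b)/(0 + b) = (2*b)/b = 2)
(6*(-4 + 0))*V(d) = (6*(-4 + 0))*2 = (6*(-4))*2 = -24*2 = -48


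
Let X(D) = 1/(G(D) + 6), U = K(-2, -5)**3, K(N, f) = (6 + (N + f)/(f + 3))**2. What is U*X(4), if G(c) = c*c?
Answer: 47045881/1408 ≈ 33413.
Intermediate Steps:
G(c) = c**2
K(N, f) = (6 + (N + f)/(3 + f))**2
U = 47045881/64 (U = ((18 - 2 + 7*(-5))**2/(3 - 5)**2)**3 = ((18 - 2 - 35)**2/(-2)**2)**3 = ((1/4)*(-19)**2)**3 = ((1/4)*361)**3 = (361/4)**3 = 47045881/64 ≈ 7.3509e+5)
X(D) = 1/(6 + D**2) (X(D) = 1/(D**2 + 6) = 1/(6 + D**2))
U*X(4) = 47045881/(64*(6 + 4**2)) = 47045881/(64*(6 + 16)) = (47045881/64)/22 = (47045881/64)*(1/22) = 47045881/1408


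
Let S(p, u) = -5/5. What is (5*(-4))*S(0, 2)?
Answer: 20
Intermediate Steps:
S(p, u) = -1 (S(p, u) = -5*⅕ = -1)
(5*(-4))*S(0, 2) = (5*(-4))*(-1) = -20*(-1) = 20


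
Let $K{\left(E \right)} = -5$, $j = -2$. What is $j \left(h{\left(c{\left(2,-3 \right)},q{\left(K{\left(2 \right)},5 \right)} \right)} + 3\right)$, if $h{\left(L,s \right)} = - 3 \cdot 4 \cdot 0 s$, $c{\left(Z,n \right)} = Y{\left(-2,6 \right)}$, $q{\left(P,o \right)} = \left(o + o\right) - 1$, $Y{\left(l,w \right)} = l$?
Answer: $-6$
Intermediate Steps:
$q{\left(P,o \right)} = -1 + 2 o$ ($q{\left(P,o \right)} = 2 o - 1 = -1 + 2 o$)
$c{\left(Z,n \right)} = -2$
$h{\left(L,s \right)} = 0$ ($h{\left(L,s \right)} = - 3 \cdot 0 s = \left(-3\right) 0 = 0$)
$j \left(h{\left(c{\left(2,-3 \right)},q{\left(K{\left(2 \right)},5 \right)} \right)} + 3\right) = - 2 \left(0 + 3\right) = \left(-2\right) 3 = -6$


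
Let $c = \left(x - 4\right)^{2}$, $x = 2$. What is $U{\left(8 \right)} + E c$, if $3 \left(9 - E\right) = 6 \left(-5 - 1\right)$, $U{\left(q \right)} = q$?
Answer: $92$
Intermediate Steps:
$E = 21$ ($E = 9 - \frac{6 \left(-5 - 1\right)}{3} = 9 - \frac{6 \left(-6\right)}{3} = 9 - -12 = 9 + 12 = 21$)
$c = 4$ ($c = \left(2 - 4\right)^{2} = \left(-2\right)^{2} = 4$)
$U{\left(8 \right)} + E c = 8 + 21 \cdot 4 = 8 + 84 = 92$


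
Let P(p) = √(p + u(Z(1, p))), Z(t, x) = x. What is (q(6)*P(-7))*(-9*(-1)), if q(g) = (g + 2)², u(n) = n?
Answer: 576*I*√14 ≈ 2155.2*I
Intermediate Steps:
P(p) = √2*√p (P(p) = √(p + p) = √(2*p) = √2*√p)
q(g) = (2 + g)²
(q(6)*P(-7))*(-9*(-1)) = ((2 + 6)²*(√2*√(-7)))*(-9*(-1)) = (8²*(√2*(I*√7)))*9 = (64*(I*√14))*9 = (64*I*√14)*9 = 576*I*√14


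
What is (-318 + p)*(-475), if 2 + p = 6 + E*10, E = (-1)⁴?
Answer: 144400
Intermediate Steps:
E = 1
p = 14 (p = -2 + (6 + 1*10) = -2 + (6 + 10) = -2 + 16 = 14)
(-318 + p)*(-475) = (-318 + 14)*(-475) = -304*(-475) = 144400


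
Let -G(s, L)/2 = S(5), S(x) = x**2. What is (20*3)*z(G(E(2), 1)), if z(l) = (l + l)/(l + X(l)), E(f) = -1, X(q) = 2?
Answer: 125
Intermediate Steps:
G(s, L) = -50 (G(s, L) = -2*5**2 = -2*25 = -50)
z(l) = 2*l/(2 + l) (z(l) = (l + l)/(l + 2) = (2*l)/(2 + l) = 2*l/(2 + l))
(20*3)*z(G(E(2), 1)) = (20*3)*(2*(-50)/(2 - 50)) = 60*(2*(-50)/(-48)) = 60*(2*(-50)*(-1/48)) = 60*(25/12) = 125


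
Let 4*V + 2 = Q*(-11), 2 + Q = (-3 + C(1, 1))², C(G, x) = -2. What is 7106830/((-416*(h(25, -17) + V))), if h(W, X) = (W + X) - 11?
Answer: 3553415/13884 ≈ 255.94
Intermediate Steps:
h(W, X) = -11 + W + X
Q = 23 (Q = -2 + (-3 - 2)² = -2 + (-5)² = -2 + 25 = 23)
V = -255/4 (V = -½ + (23*(-11))/4 = -½ + (¼)*(-253) = -½ - 253/4 = -255/4 ≈ -63.750)
7106830/((-416*(h(25, -17) + V))) = 7106830/((-416*((-11 + 25 - 17) - 255/4))) = 7106830/((-416*(-3 - 255/4))) = 7106830/((-416*(-267/4))) = 7106830/27768 = 7106830*(1/27768) = 3553415/13884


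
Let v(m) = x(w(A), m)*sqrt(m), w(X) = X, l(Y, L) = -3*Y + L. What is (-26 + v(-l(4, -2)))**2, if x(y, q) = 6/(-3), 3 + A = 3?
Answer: 732 + 104*sqrt(14) ≈ 1121.1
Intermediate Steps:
A = 0 (A = -3 + 3 = 0)
l(Y, L) = L - 3*Y
x(y, q) = -2 (x(y, q) = 6*(-1/3) = -2)
v(m) = -2*sqrt(m)
(-26 + v(-l(4, -2)))**2 = (-26 - 2*sqrt(14))**2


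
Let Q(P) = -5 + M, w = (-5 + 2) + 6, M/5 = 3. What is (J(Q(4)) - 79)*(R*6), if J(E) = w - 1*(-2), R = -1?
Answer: 444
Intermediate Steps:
M = 15 (M = 5*3 = 15)
w = 3 (w = -3 + 6 = 3)
Q(P) = 10 (Q(P) = -5 + 15 = 10)
J(E) = 5 (J(E) = 3 - 1*(-2) = 3 + 2 = 5)
(J(Q(4)) - 79)*(R*6) = (5 - 79)*(-1*6) = -74*(-6) = 444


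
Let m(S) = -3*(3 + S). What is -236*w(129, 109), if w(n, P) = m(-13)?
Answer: -7080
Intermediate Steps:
m(S) = -9 - 3*S
w(n, P) = 30 (w(n, P) = -9 - 3*(-13) = -9 + 39 = 30)
-236*w(129, 109) = -236*30 = -7080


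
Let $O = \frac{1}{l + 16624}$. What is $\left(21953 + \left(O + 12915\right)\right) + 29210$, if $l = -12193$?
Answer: $\frac{283929619}{4431} \approx 64078.0$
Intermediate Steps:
$O = \frac{1}{4431}$ ($O = \frac{1}{-12193 + 16624} = \frac{1}{4431} \approx 0.00022568$)
$\left(21953 + \left(O + 12915\right)\right) + 29210 = \left(21953 + \left(\frac{1}{4431} + 12915\right)\right) + 29210 = \left(21953 + \frac{57226366}{4431}\right) + 29210 = \frac{154500109}{4431} + 29210 = \frac{283929619}{4431}$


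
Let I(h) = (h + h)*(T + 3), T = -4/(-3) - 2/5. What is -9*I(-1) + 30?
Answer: 504/5 ≈ 100.80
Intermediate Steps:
T = 14/15 (T = -4*(-⅓) - 2*⅕ = 4/3 - ⅖ = 14/15 ≈ 0.93333)
I(h) = 118*h/15 (I(h) = (h + h)*(14/15 + 3) = (2*h)*(59/15) = 118*h/15)
-9*I(-1) + 30 = -354*(-1)/5 + 30 = -9*(-118/15) + 30 = 354/5 + 30 = 504/5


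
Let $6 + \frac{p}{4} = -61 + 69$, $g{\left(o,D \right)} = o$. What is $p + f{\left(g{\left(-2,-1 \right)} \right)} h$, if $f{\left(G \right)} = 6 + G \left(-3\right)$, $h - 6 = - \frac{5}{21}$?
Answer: $\frac{540}{7} \approx 77.143$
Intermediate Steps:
$h = \frac{121}{21}$ ($h = 6 - \frac{5}{21} = \frac{121}{21} \approx 5.7619$)
$p = 8$ ($p = -24 + 4 \left(-61 + 69\right) = -24 + 4 \cdot 8 = -24 + 32 = 8$)
$f{\left(G \right)} = 6 - 3 G$
$p + f{\left(g{\left(-2,-1 \right)} \right)} h = 8 + \left(6 - -6\right) \frac{121}{21} = 8 + \left(6 + 6\right) \frac{121}{21} = 8 + 12 \cdot \frac{121}{21} = 8 + \frac{484}{7} = \frac{540}{7}$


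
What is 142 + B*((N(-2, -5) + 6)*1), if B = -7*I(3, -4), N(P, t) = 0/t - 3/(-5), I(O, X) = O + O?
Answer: -676/5 ≈ -135.20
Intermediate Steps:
I(O, X) = 2*O
N(P, t) = 3/5 (N(P, t) = 0 - 3*(-1/5) = 0 + 3/5 = 3/5)
B = -42 (B = -14*3 = -7*6 = -42)
142 + B*((N(-2, -5) + 6)*1) = 142 - 42*(3/5 + 6) = 142 - 1386/5 = -676/5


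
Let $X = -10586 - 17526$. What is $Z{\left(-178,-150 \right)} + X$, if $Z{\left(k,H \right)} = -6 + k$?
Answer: $-28296$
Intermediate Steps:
$X = -28112$ ($X = -10586 - 17526 = -28112$)
$Z{\left(-178,-150 \right)} + X = \left(-6 - 178\right) - 28112 = -184 - 28112 = -28296$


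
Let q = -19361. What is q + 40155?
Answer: 20794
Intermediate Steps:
q + 40155 = -19361 + 40155 = 20794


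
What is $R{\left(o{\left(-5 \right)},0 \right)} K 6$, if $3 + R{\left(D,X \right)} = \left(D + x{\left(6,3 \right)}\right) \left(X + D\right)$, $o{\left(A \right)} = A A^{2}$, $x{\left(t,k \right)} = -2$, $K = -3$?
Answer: $-285696$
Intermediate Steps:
$o{\left(A \right)} = A^{3}$
$R{\left(D,X \right)} = -3 + \left(-2 + D\right) \left(D + X\right)$ ($R{\left(D,X \right)} = -3 + \left(D - 2\right) \left(X + D\right) = -3 + \left(-2 + D\right) \left(D + X\right)$)
$R{\left(o{\left(-5 \right)},0 \right)} K 6 = \left(-3 + \left(\left(-5\right)^{3}\right)^{2} - 2 \left(-5\right)^{3} - 0 + \left(-5\right)^{3} \cdot 0\right) \left(-3\right) 6 = \left(-3 + \left(-125\right)^{2} - -250 + 0 - 0\right) \left(-3\right) 6 = \left(-3 + 15625 + 250 + 0 + 0\right) \left(-3\right) 6 = 15872 \left(-3\right) 6 = \left(-47616\right) 6 = -285696$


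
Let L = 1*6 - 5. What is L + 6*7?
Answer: 43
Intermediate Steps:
L = 1 (L = 6 - 5 = 1)
L + 6*7 = 1 + 6*7 = 1 + 42 = 43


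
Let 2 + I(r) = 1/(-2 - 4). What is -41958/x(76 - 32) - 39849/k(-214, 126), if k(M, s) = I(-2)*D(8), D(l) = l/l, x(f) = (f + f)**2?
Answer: 925499241/50336 ≈ 18386.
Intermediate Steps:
I(r) = -13/6 (I(r) = -2 + 1/(-2 - 4) = -2 + 1/(-6) = -2 - 1/6 = -13/6)
x(f) = 4*f**2 (x(f) = (2*f)**2 = 4*f**2)
D(l) = 1
k(M, s) = -13/6 (k(M, s) = -13/6*1 = -13/6)
-41958/x(76 - 32) - 39849/k(-214, 126) = -41958*1/(4*(76 - 32)**2) - 39849/(-13/6) = -41958/(4*44**2) - 39849*(-6/13) = -41958/(4*1936) + 239094/13 = -41958/7744 + 239094/13 = -41958*1/7744 + 239094/13 = -20979/3872 + 239094/13 = 925499241/50336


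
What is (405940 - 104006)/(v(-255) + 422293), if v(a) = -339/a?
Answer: 12832195/17947509 ≈ 0.71498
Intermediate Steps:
(405940 - 104006)/(v(-255) + 422293) = (405940 - 104006)/(-339/(-255) + 422293) = 301934/(-339*(-1/255) + 422293) = 301934/(113/85 + 422293) = 301934/(35895018/85) = 301934*(85/35895018) = 12832195/17947509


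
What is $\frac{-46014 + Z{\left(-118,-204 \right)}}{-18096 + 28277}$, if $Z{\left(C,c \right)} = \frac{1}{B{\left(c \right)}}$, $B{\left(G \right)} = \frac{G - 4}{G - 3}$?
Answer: $- \frac{9570705}{2117648} \approx -4.5195$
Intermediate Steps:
$B{\left(G \right)} = \frac{-4 + G}{-3 + G}$
$Z{\left(C,c \right)} = \frac{-3 + c}{-4 + c}$ ($Z{\left(C,c \right)} = \frac{1}{\frac{1}{-3 + c} \left(-4 + c\right)} = \frac{-3 + c}{-4 + c}$)
$\frac{-46014 + Z{\left(-118,-204 \right)}}{-18096 + 28277} = \frac{-46014 + \frac{-3 - 204}{-4 - 204}}{-18096 + 28277} = \frac{-46014 + \frac{1}{-208} \left(-207\right)}{10181} = \left(-46014 - - \frac{207}{208}\right) \frac{1}{10181} = \left(-46014 + \frac{207}{208}\right) \frac{1}{10181} = \left(- \frac{9570705}{208}\right) \frac{1}{10181} = - \frac{9570705}{2117648}$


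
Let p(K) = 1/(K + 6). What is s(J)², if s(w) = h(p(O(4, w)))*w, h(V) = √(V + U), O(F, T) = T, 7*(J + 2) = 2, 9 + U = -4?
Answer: -9192/245 ≈ -37.518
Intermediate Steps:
U = -13 (U = -9 - 4 = -13)
J = -12/7 (J = -2 + (⅐)*2 = -2 + 2/7 = -12/7 ≈ -1.7143)
p(K) = 1/(6 + K)
h(V) = √(-13 + V) (h(V) = √(V - 13) = √(-13 + V))
s(w) = w*√(-13 + 1/(6 + w)) (s(w) = √(-13 + 1/(6 + w))*w = w*√(-13 + 1/(6 + w)))
s(J)² = (-12*√(-77 - 13*(-12/7))/√(6 - 12/7)/7)² = (-12*√210*√(-77 + 156/7)/30/7)² = (-12*I*√11490/30/7)² = (-2*I*√11490/35)² = -9192/245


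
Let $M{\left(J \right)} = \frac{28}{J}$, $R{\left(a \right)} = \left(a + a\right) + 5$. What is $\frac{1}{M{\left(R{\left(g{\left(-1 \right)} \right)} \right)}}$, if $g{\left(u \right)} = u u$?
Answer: $\frac{1}{4} \approx 0.25$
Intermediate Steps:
$g{\left(u \right)} = u^{2}$
$R{\left(a \right)} = 5 + 2 a$ ($R{\left(a \right)} = 2 a + 5 = 5 + 2 a$)
$\frac{1}{M{\left(R{\left(g{\left(-1 \right)} \right)} \right)}} = \frac{1}{28 \frac{1}{5 + 2 \left(-1\right)^{2}}} = \frac{1}{28 \frac{1}{5 + 2 \cdot 1}} = \frac{1}{28 \frac{1}{5 + 2}} = \frac{1}{28 \cdot \frac{1}{7}} = \frac{1}{4}$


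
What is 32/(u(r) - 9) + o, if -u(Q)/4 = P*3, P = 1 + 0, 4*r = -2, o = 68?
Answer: 1396/21 ≈ 66.476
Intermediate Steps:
r = -½ (r = (¼)*(-2) = -½ ≈ -0.50000)
P = 1
u(Q) = -12 (u(Q) = -4*3 = -12)
32/(u(r) - 9) + o = 32/(-12 - 9) + 68 = 32/(-21) + 68 = -1/21*32 + 68 = -32/21 + 68 = 1396/21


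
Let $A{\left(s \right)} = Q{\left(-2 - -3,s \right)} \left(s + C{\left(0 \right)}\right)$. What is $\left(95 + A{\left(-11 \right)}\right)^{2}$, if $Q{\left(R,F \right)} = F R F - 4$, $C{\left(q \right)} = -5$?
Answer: $3157729$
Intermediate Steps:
$Q{\left(R,F \right)} = -4 + R F^{2}$ ($Q{\left(R,F \right)} = R F^{2} - 4 = -4 + R F^{2}$)
$A{\left(s \right)} = \left(-5 + s\right) \left(-4 + s^{2}\right)$ ($A{\left(s \right)} = \left(-4 + \left(-2 - -3\right) s^{2}\right) \left(s - 5\right) = \left(-4 + \left(-2 + 3\right) s^{2}\right) \left(-5 + s\right) = \left(-4 + 1 s^{2}\right) \left(-5 + s\right) = \left(-4 + s^{2}\right) \left(-5 + s\right) = \left(-5 + s\right) \left(-4 + s^{2}\right)$)
$\left(95 + A{\left(-11 \right)}\right)^{2} = \left(95 + \left(-5 - 11\right) \left(-4 + \left(-11\right)^{2}\right)\right)^{2} = \left(95 - 16 \left(-4 + 121\right)\right)^{2} = \left(95 - 1872\right)^{2} = \left(-1777\right)^{2} = 3157729$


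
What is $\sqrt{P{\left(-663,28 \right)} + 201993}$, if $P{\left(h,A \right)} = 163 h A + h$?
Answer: $i \sqrt{2824602} \approx 1680.7 i$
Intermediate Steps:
$P{\left(h,A \right)} = h + 163 A h$ ($P{\left(h,A \right)} = 163 A h + h = h + 163 A h$)
$\sqrt{P{\left(-663,28 \right)} + 201993} = \sqrt{- 663 \left(1 + 163 \cdot 28\right) + 201993} = \sqrt{- 663 \left(1 + 4564\right) + 201993} = \sqrt{\left(-663\right) 4565 + 201993} = \sqrt{-3026595 + 201993} = \sqrt{-2824602} = i \sqrt{2824602}$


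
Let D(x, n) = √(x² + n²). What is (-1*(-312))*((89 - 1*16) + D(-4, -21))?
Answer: 22776 + 312*√457 ≈ 29446.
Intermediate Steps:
D(x, n) = √(n² + x²)
(-1*(-312))*((89 - 1*16) + D(-4, -21)) = (-1*(-312))*((89 - 1*16) + √((-21)² + (-4)²)) = 312*((89 - 16) + √(441 + 16)) = 312*(73 + √457) = 22776 + 312*√457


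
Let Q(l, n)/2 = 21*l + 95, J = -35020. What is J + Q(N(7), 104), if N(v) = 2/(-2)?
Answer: -34872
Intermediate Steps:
N(v) = -1 (N(v) = 2*(-½) = -1)
Q(l, n) = 190 + 42*l (Q(l, n) = 2*(21*l + 95) = 2*(95 + 21*l) = 190 + 42*l)
J + Q(N(7), 104) = -35020 + (190 + 42*(-1)) = -35020 + (190 - 42) = -35020 + 148 = -34872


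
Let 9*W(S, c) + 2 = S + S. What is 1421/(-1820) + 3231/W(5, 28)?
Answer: 1889729/520 ≈ 3634.1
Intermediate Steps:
W(S, c) = -2/9 + 2*S/9 (W(S, c) = -2/9 + (S + S)/9 = -2/9 + (2*S)/9 = -2/9 + 2*S/9)
1421/(-1820) + 3231/W(5, 28) = 1421/(-1820) + 3231/(-2/9 + (2/9)*5) = 1421*(-1/1820) + 3231/(-2/9 + 10/9) = -203/260 + 3231/(8/9) = -203/260 + 3231*(9/8) = -203/260 + 29079/8 = 1889729/520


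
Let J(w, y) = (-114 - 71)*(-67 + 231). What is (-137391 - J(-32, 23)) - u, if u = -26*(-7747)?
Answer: -308473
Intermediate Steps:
u = 201422
J(w, y) = -30340 (J(w, y) = -185*164 = -30340)
(-137391 - J(-32, 23)) - u = (-137391 - 1*(-30340)) - 1*201422 = (-137391 + 30340) - 201422 = -107051 - 201422 = -308473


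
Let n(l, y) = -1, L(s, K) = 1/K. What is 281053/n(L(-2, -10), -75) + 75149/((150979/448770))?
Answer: -8708484157/150979 ≈ -57680.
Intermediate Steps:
281053/n(L(-2, -10), -75) + 75149/((150979/448770)) = 281053/(-1) + 75149/((150979/448770)) = 281053*(-1) + 75149/((150979*(1/448770))) = -281053 + 75149/(150979/448770) = -281053 + 75149*(448770/150979) = -281053 + 33724616730/150979 = -8708484157/150979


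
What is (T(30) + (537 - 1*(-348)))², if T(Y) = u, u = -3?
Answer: 777924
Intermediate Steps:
T(Y) = -3
(T(30) + (537 - 1*(-348)))² = (-3 + (537 - 1*(-348)))² = (-3 + (537 + 348))² = (-3 + 885)² = 882² = 777924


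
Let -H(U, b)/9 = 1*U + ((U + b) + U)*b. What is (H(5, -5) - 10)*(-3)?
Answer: -510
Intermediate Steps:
H(U, b) = -9*U - 9*b*(b + 2*U) (H(U, b) = -9*(1*U + ((U + b) + U)*b) = -9*(U + (b + 2*U)*b) = -9*(U + b*(b + 2*U)) = -9*U - 9*b*(b + 2*U))
(H(5, -5) - 10)*(-3) = ((-9*5 - 9*(-5)² - 18*5*(-5)) - 10)*(-3) = ((-45 - 9*25 + 450) - 10)*(-3) = ((-45 - 225 + 450) - 10)*(-3) = (180 - 10)*(-3) = 170*(-3) = -510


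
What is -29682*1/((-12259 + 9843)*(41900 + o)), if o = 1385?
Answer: 14841/52288280 ≈ 0.00028383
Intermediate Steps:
-29682*1/((-12259 + 9843)*(41900 + o)) = -29682*1/((-12259 + 9843)*(41900 + 1385)) = -29682/((-2416*43285)) = -29682/(-104576560) = -29682*(-1/104576560) = 14841/52288280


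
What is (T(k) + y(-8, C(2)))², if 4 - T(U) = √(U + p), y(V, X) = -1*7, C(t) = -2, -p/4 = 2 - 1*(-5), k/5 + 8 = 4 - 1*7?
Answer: (3 + I*√83)² ≈ -74.0 + 54.663*I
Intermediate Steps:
k = -55 (k = -40 + 5*(4 - 1*7) = -40 + 5*(4 - 7) = -40 + 5*(-3) = -40 - 15 = -55)
p = -28 (p = -4*(2 - 1*(-5)) = -4*(2 + 5) = -4*7 = -28)
y(V, X) = -7
T(U) = 4 - √(-28 + U) (T(U) = 4 - √(U - 28) = 4 - √(-28 + U))
(T(k) + y(-8, C(2)))² = ((4 - √(-28 - 55)) - 7)² = ((4 - √(-83)) - 7)² = ((4 - I*√83) - 7)² = (-3 - I*√83)²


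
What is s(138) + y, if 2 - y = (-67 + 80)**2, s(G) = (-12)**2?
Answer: -23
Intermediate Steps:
s(G) = 144
y = -167 (y = 2 - (-67 + 80)**2 = 2 - 1*13**2 = 2 - 1*169 = 2 - 169 = -167)
s(138) + y = 144 - 167 = -23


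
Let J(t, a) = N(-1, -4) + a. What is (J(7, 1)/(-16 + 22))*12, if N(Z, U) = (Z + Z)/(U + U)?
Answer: 5/2 ≈ 2.5000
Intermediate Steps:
N(Z, U) = Z/U (N(Z, U) = (2*Z)/((2*U)) = (2*Z)*(1/(2*U)) = Z/U)
J(t, a) = ¼ + a (J(t, a) = -1/(-4) + a = -1*(-¼) + a = ¼ + a)
(J(7, 1)/(-16 + 22))*12 = ((¼ + 1)/(-16 + 22))*12 = ((5/4)/6)*12 = ((5/4)*(⅙))*12 = (5/24)*12 = 5/2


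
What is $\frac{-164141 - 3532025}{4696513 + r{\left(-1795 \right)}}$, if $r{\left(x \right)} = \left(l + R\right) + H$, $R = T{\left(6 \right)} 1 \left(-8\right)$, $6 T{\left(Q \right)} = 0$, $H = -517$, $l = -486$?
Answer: $- \frac{1848083}{2347755} \approx -0.78717$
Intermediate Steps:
$T{\left(Q \right)} = 0$ ($T{\left(Q \right)} = \frac{1}{6} \cdot 0 = 0$)
$R = 0$ ($R = 0 \cdot 1 \left(-8\right) = 0 \left(-8\right) = 0$)
$r{\left(x \right)} = -1003$ ($r{\left(x \right)} = \left(-486 + 0\right) - 517 = -486 - 517 = -1003$)
$\frac{-164141 - 3532025}{4696513 + r{\left(-1795 \right)}} = \frac{-164141 - 3532025}{4696513 - 1003} = - \frac{3696166}{4695510} = \left(-3696166\right) \frac{1}{4695510} = - \frac{1848083}{2347755}$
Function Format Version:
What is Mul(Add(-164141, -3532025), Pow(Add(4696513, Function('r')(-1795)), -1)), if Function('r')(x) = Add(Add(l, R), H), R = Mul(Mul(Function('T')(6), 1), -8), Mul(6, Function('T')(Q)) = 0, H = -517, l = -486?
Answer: Rational(-1848083, 2347755) ≈ -0.78717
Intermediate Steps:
Function('T')(Q) = 0 (Function('T')(Q) = Mul(Rational(1, 6), 0) = 0)
R = 0 (R = Mul(Mul(0, 1), -8) = Mul(0, -8) = 0)
Function('r')(x) = -1003 (Function('r')(x) = Add(Add(-486, 0), -517) = Add(-486, -517) = -1003)
Mul(Add(-164141, -3532025), Pow(Add(4696513, Function('r')(-1795)), -1)) = Mul(Add(-164141, -3532025), Pow(Add(4696513, -1003), -1)) = Mul(-3696166, Pow(4695510, -1)) = Mul(-3696166, Rational(1, 4695510)) = Rational(-1848083, 2347755)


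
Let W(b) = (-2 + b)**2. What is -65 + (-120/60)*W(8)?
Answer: -137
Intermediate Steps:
-65 + (-120/60)*W(8) = -65 + (-120/60)*(-2 + 8)**2 = -65 - 120*1/60*6**2 = -65 - 2*36 = -65 - 72 = -137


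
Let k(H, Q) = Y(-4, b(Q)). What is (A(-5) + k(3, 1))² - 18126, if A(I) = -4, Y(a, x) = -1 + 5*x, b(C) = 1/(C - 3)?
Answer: -72279/4 ≈ -18070.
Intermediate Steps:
b(C) = 1/(-3 + C)
k(H, Q) = -1 + 5/(-3 + Q)
(A(-5) + k(3, 1))² - 18126 = (-4 + (8 - 1*1)/(-3 + 1))² - 18126 = (-4 + (8 - 1)/(-2))² - 18126 = (-4 - ½*7)² - 18126 = (-4 - 7/2)² - 18126 = (-15/2)² - 18126 = 225/4 - 18126 = -72279/4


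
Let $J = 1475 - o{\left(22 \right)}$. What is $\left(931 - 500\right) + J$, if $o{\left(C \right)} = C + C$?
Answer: $1862$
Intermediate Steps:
$o{\left(C \right)} = 2 C$
$J = 1431$ ($J = 1475 - 2 \cdot 22 = 1475 - 44 = 1431$)
$\left(931 - 500\right) + J = \left(931 - 500\right) + 1431 = 431 + 1431 = 1862$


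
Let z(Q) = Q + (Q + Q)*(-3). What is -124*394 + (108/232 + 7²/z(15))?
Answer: -212524417/4350 ≈ -48856.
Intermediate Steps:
z(Q) = -5*Q (z(Q) = Q + (2*Q)*(-3) = Q - 6*Q = -5*Q)
-124*394 + (108/232 + 7²/z(15)) = -124*394 + (108/232 + 7²/((-5*15))) = -48856 + (108*(1/232) + 49/(-75)) = -48856 + (27/58 + 49*(-1/75)) = -48856 + (27/58 - 49/75) = -48856 - 817/4350 = -212524417/4350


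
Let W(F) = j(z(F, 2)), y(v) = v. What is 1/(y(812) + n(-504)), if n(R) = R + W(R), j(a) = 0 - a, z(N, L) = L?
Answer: 1/306 ≈ 0.0032680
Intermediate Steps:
j(a) = -a
W(F) = -2 (W(F) = -1*2 = -2)
n(R) = -2 + R (n(R) = R - 2 = -2 + R)
1/(y(812) + n(-504)) = 1/(812 + (-2 - 504)) = 1/(812 - 506) = 1/306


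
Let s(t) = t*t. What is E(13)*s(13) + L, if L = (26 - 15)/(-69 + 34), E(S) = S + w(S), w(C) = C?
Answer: 153779/35 ≈ 4393.7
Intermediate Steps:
s(t) = t²
E(S) = 2*S (E(S) = S + S = 2*S)
L = -11/35 (L = 11/(-35) = 11*(-1/35) = -11/35 ≈ -0.31429)
E(13)*s(13) + L = (2*13)*13² - 11/35 = 26*169 - 11/35 = 4394 - 11/35 = 153779/35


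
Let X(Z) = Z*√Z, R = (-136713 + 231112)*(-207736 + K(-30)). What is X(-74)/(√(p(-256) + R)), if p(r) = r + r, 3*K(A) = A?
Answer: -74*√362803780571/9805507583 ≈ -0.0045457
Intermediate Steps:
K(A) = A/3
p(r) = 2*r
R = -19611014654 (R = (-136713 + 231112)*(-207736 + (⅓)*(-30)) = 94399*(-207736 - 10) = 94399*(-207746) = -19611014654)
X(Z) = Z^(3/2)
X(-74)/(√(p(-256) + R)) = (-74)^(3/2)/(√(2*(-256) - 19611014654)) = (-74*I*√74)/(√(-512 - 19611014654)) = (-74*I*√74)/(√(-19611015166)) = (-74*I*√74)/((I*√19611015166)) = (-74*I*√74)*(-I*√19611015166/19611015166) = -74*√362803780571/9805507583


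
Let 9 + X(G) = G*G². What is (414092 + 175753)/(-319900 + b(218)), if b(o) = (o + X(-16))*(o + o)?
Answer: -196615/671544 ≈ -0.29278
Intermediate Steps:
X(G) = -9 + G³ (X(G) = -9 + G*G² = -9 + G³)
b(o) = 2*o*(-4105 + o) (b(o) = (o + (-9 + (-16)³))*(o + o) = (o + (-9 - 4096))*(2*o) = (o - 4105)*(2*o) = (-4105 + o)*(2*o) = 2*o*(-4105 + o))
(414092 + 175753)/(-319900 + b(218)) = (414092 + 175753)/(-319900 + 2*218*(-4105 + 218)) = 589845/(-319900 + 2*218*(-3887)) = 589845/(-319900 - 1694732) = 589845/(-2014632) = 589845*(-1/2014632) = -196615/671544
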